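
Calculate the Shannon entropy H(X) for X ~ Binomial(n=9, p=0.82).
1.5163 nats

We have X ~ Binomial(n=9, p=0.82).

The Shannon entropy measures the uncertainty or information content of the distribution.

For a Binomial distribution with n=9, p=0.82:
H(X) = 1.5163 nats

(In bits, this would be 2.1876 bits.)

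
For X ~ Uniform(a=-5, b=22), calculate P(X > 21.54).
0.017037

We have X ~ Uniform(a=-5, b=22).

P(X > 21.54) = 1 - P(X ≤ 21.54)
                = 1 - F(21.54)
                = 1 - 0.982963
                = 0.017037

So there's approximately a 1.7% chance that X exceeds 21.54.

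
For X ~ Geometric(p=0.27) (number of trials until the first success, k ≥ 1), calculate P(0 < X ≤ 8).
0.919354

We have X ~ Geometric(p=0.27) (number of trials until the first success, k ≥ 1).

To find P(0 < X ≤ 8), we use:
P(0 < X ≤ 8) = P(X ≤ 8) - P(X ≤ 0)
                 = F(8) - F(0)
                 = 0.919354 - 0.000000
                 = 0.919354

So there's approximately a 91.9% chance that X falls in this range.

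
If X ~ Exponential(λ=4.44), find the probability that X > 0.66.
0.053376

We have X ~ Exponential(λ=4.44).

P(X > 0.66) = 1 - P(X ≤ 0.66)
                = 1 - F(0.66)
                = 1 - 0.946624
                = 0.053376

So there's approximately a 5.3% chance that X exceeds 0.66.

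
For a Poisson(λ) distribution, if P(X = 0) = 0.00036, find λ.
λ = 7.9294

For a Poisson(λ) distribution, the PMF at 0 is:
P(X = 0) = λ^0 e^(-λ) / 0! = e^(-λ)

Given P(X = 0) = 0.00036:
e^(-λ) = 0.00036
-λ = ln(0.00036)
λ = -ln(0.00036) = 7.9294

Verification: e^(-7.9294) = 0.00036 ✓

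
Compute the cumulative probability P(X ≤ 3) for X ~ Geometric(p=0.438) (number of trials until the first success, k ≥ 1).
0.822496

We have X ~ Geometric(p=0.438) (number of trials until the first success, k ≥ 1).

The CDF gives us P(X ≤ k).

Using the CDF:
P(X ≤ 3) = 0.822496

This means there's approximately a 82.2% chance that X is at most 3.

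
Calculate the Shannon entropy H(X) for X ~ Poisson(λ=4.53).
2.1526 nats

We have X ~ Poisson(λ=4.53).

The Shannon entropy measures the uncertainty or information content of the distribution.

For a Poisson distribution with λ=4.53:
H(X) = 2.1526 nats

(In bits, this would be 3.1055 bits.)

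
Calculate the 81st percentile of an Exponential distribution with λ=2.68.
0.6197

We have X ~ Exponential(λ=2.68).

We want to find x such that P(X ≤ x) = 0.81.

This is the 81st percentile, which means 81% of values fall below this point.

Using the inverse CDF (quantile function):
x = F⁻¹(0.81) = 0.6197

Verification: P(X ≤ 0.6197) = 0.81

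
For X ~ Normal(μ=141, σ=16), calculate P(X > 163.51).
0.079732

We have X ~ Normal(μ=141, σ=16).

P(X > 163.51) = 1 - P(X ≤ 163.51)
                = 1 - F(163.51)
                = 1 - 0.920268
                = 0.079732

So there's approximately a 8.0% chance that X exceeds 163.51.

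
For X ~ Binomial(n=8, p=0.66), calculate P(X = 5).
0.275641

We have X ~ Binomial(n=8, p=0.66).

For a Binomial distribution, the PMF gives us the probability of each outcome.

Using the PMF formula:
P(X = 5) = 0.275641

Rounded to 4 decimal places: 0.2756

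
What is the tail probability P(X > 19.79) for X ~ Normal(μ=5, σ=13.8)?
0.141919

We have X ~ Normal(μ=5, σ=13.8).

P(X > 19.79) = 1 - P(X ≤ 19.79)
                = 1 - F(19.79)
                = 1 - 0.858081
                = 0.141919

So there's approximately a 14.2% chance that X exceeds 19.79.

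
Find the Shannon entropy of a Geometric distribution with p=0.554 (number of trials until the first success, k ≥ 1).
1.2406 nats

We have X ~ Geometric(p=0.554) (number of trials until the first success, k ≥ 1).

The Shannon entropy measures the uncertainty or information content of the distribution.

For a Geometric distribution with p=0.554 (number of trials until the first success, k ≥ 1):
H(X) = 1.2406 nats

(In bits, this would be 1.7898 bits.)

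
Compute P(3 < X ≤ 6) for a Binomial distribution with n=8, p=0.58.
0.706841

We have X ~ Binomial(n=8, p=0.58).

To find P(3 < X ≤ 6), we use:
P(3 < X ≤ 6) = P(X ≤ 6) - P(X ≤ 3)
                 = F(6) - F(3)
                 = 0.913005 - 0.206164
                 = 0.706841

So there's approximately a 70.7% chance that X falls in this range.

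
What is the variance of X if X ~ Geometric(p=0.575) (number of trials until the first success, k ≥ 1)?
1.2854

We have X ~ Geometric(p=0.575) (number of trials until the first success, k ≥ 1).

For a Geometric distribution with p=0.575 (number of trials until the first success, k ≥ 1):
Var(X) = 1.2854

The variance measures the spread of the distribution around the mean.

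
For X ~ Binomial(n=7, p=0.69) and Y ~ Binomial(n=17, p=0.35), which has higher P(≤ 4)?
X has higher probability (P(X ≤ 4) = 0.3757 > P(Y ≤ 4) = 0.2348)

Compute P(≤ 4) for each distribution:

X ~ Binomial(n=7, p=0.69):
P(X ≤ 4) = 0.3757

Y ~ Binomial(n=17, p=0.35):
P(Y ≤ 4) = 0.2348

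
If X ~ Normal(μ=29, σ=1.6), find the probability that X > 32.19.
0.023090

We have X ~ Normal(μ=29, σ=1.6).

P(X > 32.19) = 1 - P(X ≤ 32.19)
                = 1 - F(32.19)
                = 1 - 0.976910
                = 0.023090

So there's approximately a 2.3% chance that X exceeds 32.19.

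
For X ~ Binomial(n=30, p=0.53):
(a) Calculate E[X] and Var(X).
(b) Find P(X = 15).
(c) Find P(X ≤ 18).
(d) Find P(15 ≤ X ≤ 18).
(a) E[X] = 15.9000, Var(X) = 7.4730
(b) P(X = 15) = 0.136857
(c) P(X ≤ 18) = 0.829034
(d) P(15 ≤ X ≤ 18) = 0.525327

We have X ~ Binomial(n=30, p=0.53).

(a) Moments:
E[X] = 15.9000
Var(X) = 7.4730
σ = √Var(X) = 2.7337

(b) Point probability using PMF:
P(X = 15) = 0.136857

(c) Cumulative probability using CDF:
P(X ≤ 18) = F(18) = 0.829034

(d) Range probability:
P(15 ≤ X ≤ 18) = P(X ≤ 18) - P(X ≤ 14)
                   = F(18) - F(14)
                   = 0.829034 - 0.303707
                   = 0.525327

This means approximately 52.5% of outcomes fall in the interval [15, 18].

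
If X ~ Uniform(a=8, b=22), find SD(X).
4.0415

We have X ~ Uniform(a=8, b=22).

For a Uniform distribution with a=8, b=22:
σ = √Var(X) = 4.0415

The standard deviation is the square root of the variance.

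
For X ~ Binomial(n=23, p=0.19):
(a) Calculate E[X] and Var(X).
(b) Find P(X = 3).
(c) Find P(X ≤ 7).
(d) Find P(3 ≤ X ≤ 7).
(a) E[X] = 4.3700, Var(X) = 3.5397
(b) P(X = 3) = 0.179548
(c) P(X ≤ 7) = 0.944746
(d) P(3 ≤ X ≤ 7) = 0.785163

We have X ~ Binomial(n=23, p=0.19).

(a) Moments:
E[X] = 4.3700
Var(X) = 3.5397
σ = √Var(X) = 1.8814

(b) Point probability using PMF:
P(X = 3) = 0.179548

(c) Cumulative probability using CDF:
P(X ≤ 7) = F(7) = 0.944746

(d) Range probability:
P(3 ≤ X ≤ 7) = P(X ≤ 7) - P(X ≤ 2)
                   = F(7) - F(2)
                   = 0.944746 - 0.159583
                   = 0.785163

This means approximately 78.5% of outcomes fall in the interval [3, 7].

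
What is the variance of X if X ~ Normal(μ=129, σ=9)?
81.0000

We have X ~ Normal(μ=129, σ=9).

For a Normal distribution with μ=129, σ=9:
Var(X) = 81.0000

The variance measures the spread of the distribution around the mean.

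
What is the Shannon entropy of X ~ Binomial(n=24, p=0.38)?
2.2841 nats

We have X ~ Binomial(n=24, p=0.38).

The Shannon entropy measures the uncertainty or information content of the distribution.

For a Binomial distribution with n=24, p=0.38:
H(X) = 2.2841 nats

(In bits, this would be 3.2952 bits.)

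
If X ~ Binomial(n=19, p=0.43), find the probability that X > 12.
0.022739

We have X ~ Binomial(n=19, p=0.43).

P(X > 12) = 1 - P(X ≤ 12)
                = 1 - F(12)
                = 1 - 0.977261
                = 0.022739

So there's approximately a 2.3% chance that X exceeds 12.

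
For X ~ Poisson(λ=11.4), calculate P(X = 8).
0.079207

We have X ~ Poisson(λ=11.4).

For a Poisson distribution, the PMF gives us the probability of each outcome.

Using the PMF formula:
P(X = 8) = 0.079207

Rounded to 4 decimal places: 0.0792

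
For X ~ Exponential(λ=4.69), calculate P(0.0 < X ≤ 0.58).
0.934138

We have X ~ Exponential(λ=4.69).

To find P(0.0 < X ≤ 0.58), we use:
P(0.0 < X ≤ 0.58) = P(X ≤ 0.58) - P(X ≤ 0.0)
                 = F(0.58) - F(0.0)
                 = 0.934138 - 0.000000
                 = 0.934138

So there's approximately a 93.4% chance that X falls in this range.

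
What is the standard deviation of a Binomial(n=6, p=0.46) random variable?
1.2208

We have X ~ Binomial(n=6, p=0.46).

For a Binomial distribution with n=6, p=0.46:
σ = √Var(X) = 1.2208

The standard deviation is the square root of the variance.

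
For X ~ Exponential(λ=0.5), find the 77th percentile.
2.9394

We have X ~ Exponential(λ=0.5).

We want to find x such that P(X ≤ x) = 0.77.

This is the 77th percentile, which means 77% of values fall below this point.

Using the inverse CDF (quantile function):
x = F⁻¹(0.77) = 2.9394

Verification: P(X ≤ 2.9394) = 0.77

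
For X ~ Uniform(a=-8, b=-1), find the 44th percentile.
-4.9200

We have X ~ Uniform(a=-8, b=-1).

We want to find x such that P(X ≤ x) = 0.44.

This is the 44th percentile, which means 44% of values fall below this point.

Using the inverse CDF (quantile function):
x = F⁻¹(0.44) = -4.9200

Verification: P(X ≤ -4.9200) = 0.44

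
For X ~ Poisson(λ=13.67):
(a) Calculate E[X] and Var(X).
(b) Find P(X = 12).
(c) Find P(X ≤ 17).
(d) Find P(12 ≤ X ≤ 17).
(a) E[X] = 13.6700, Var(X) = 13.6700
(b) P(X = 12) = 0.102820
(c) P(X ≤ 17) = 0.849876
(d) P(12 ≤ X ≤ 17) = 0.561020

We have X ~ Poisson(λ=13.67).

(a) Moments:
E[X] = 13.6700
Var(X) = 13.6700
σ = √Var(X) = 3.6973

(b) Point probability using PMF:
P(X = 12) = 0.102820

(c) Cumulative probability using CDF:
P(X ≤ 17) = F(17) = 0.849876

(d) Range probability:
P(12 ≤ X ≤ 17) = P(X ≤ 17) - P(X ≤ 11)
                   = F(17) - F(11)
                   = 0.849876 - 0.288856
                   = 0.561020

This means approximately 56.1% of outcomes fall in the interval [12, 17].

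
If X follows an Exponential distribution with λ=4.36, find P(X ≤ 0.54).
0.905050

We have X ~ Exponential(λ=4.36).

The CDF gives us P(X ≤ k).

Using the CDF:
P(X ≤ 0.54) = 0.905050

This means there's approximately a 90.5% chance that X is at most 0.54.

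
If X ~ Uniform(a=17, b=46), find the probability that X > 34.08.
0.411034

We have X ~ Uniform(a=17, b=46).

P(X > 34.08) = 1 - P(X ≤ 34.08)
                = 1 - F(34.08)
                = 1 - 0.588966
                = 0.411034

So there's approximately a 41.1% chance that X exceeds 34.08.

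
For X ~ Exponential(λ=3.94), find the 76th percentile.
0.3622

We have X ~ Exponential(λ=3.94).

We want to find x such that P(X ≤ x) = 0.76.

This is the 76th percentile, which means 76% of values fall below this point.

Using the inverse CDF (quantile function):
x = F⁻¹(0.76) = 0.3622

Verification: P(X ≤ 0.3622) = 0.76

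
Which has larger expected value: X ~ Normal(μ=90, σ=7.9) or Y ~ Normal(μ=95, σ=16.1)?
Y has larger mean (95.0000 > 90.0000)

Compute the expected value for each distribution:

X ~ Normal(μ=90, σ=7.9):
E[X] = 90.0000

Y ~ Normal(μ=95, σ=16.1):
E[Y] = 95.0000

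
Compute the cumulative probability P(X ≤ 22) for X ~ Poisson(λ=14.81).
0.970956

We have X ~ Poisson(λ=14.81).

The CDF gives us P(X ≤ k).

Using the CDF:
P(X ≤ 22) = 0.970956

This means there's approximately a 97.1% chance that X is at most 22.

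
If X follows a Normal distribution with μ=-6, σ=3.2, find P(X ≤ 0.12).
0.972094

We have X ~ Normal(μ=-6, σ=3.2).

The CDF gives us P(X ≤ k).

Using the CDF:
P(X ≤ 0.12) = 0.972094

This means there's approximately a 97.2% chance that X is at most 0.12.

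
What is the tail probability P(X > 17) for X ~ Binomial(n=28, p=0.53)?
0.156932

We have X ~ Binomial(n=28, p=0.53).

P(X > 17) = 1 - P(X ≤ 17)
                = 1 - F(17)
                = 1 - 0.843068
                = 0.156932

So there's approximately a 15.7% chance that X exceeds 17.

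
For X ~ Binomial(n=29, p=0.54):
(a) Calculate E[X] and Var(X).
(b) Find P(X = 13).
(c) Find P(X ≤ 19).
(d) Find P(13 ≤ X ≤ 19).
(a) E[X] = 15.6600, Var(X) = 7.2036
(b) P(X = 13) = 0.090549
(c) P(X ≤ 19) = 0.925140
(d) P(13 ≤ X ≤ 19) = 0.805477

We have X ~ Binomial(n=29, p=0.54).

(a) Moments:
E[X] = 15.6600
Var(X) = 7.2036
σ = √Var(X) = 2.6840

(b) Point probability using PMF:
P(X = 13) = 0.090549

(c) Cumulative probability using CDF:
P(X ≤ 19) = F(19) = 0.925140

(d) Range probability:
P(13 ≤ X ≤ 19) = P(X ≤ 19) - P(X ≤ 12)
                   = F(19) - F(12)
                   = 0.925140 - 0.119663
                   = 0.805477

This means approximately 80.5% of outcomes fall in the interval [13, 19].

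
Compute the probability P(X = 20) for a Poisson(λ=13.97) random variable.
0.028230

We have X ~ Poisson(λ=13.97).

For a Poisson distribution, the PMF gives us the probability of each outcome.

Using the PMF formula:
P(X = 20) = 0.028230

Rounded to 4 decimal places: 0.0282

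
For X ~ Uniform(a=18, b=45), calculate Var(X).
60.7500

We have X ~ Uniform(a=18, b=45).

For a Uniform distribution with a=18, b=45:
Var(X) = 60.7500

The variance measures the spread of the distribution around the mean.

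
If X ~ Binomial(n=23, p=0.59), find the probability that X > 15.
0.208200

We have X ~ Binomial(n=23, p=0.59).

P(X > 15) = 1 - P(X ≤ 15)
                = 1 - F(15)
                = 1 - 0.791800
                = 0.208200

So there's approximately a 20.8% chance that X exceeds 15.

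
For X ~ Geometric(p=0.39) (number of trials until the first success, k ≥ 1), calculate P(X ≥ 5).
0.138458

We have X ~ Geometric(p=0.39) (number of trials until the first success, k ≥ 1).

For discrete distributions, P(X ≥ 5) = 1 - P(X ≤ 4).

P(X ≤ 4) = 0.861542
P(X ≥ 5) = 1 - 0.861542 = 0.138458

So there's approximately a 13.8% chance that X is at least 5.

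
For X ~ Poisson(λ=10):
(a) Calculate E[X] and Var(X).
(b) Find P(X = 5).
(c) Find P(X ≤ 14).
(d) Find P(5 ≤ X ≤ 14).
(a) E[X] = 10.0000, Var(X) = 10.0000
(b) P(X = 5) = 0.037833
(c) P(X ≤ 14) = 0.916542
(d) P(5 ≤ X ≤ 14) = 0.887289

We have X ~ Poisson(λ=10).

(a) Moments:
E[X] = 10.0000
Var(X) = 10.0000
σ = √Var(X) = 3.1623

(b) Point probability using PMF:
P(X = 5) = 0.037833

(c) Cumulative probability using CDF:
P(X ≤ 14) = F(14) = 0.916542

(d) Range probability:
P(5 ≤ X ≤ 14) = P(X ≤ 14) - P(X ≤ 4)
                   = F(14) - F(4)
                   = 0.916542 - 0.029253
                   = 0.887289

This means approximately 88.7% of outcomes fall in the interval [5, 14].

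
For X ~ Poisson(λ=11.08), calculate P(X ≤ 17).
0.965869

We have X ~ Poisson(λ=11.08).

The CDF gives us P(X ≤ k).

Using the CDF:
P(X ≤ 17) = 0.965869

This means there's approximately a 96.6% chance that X is at most 17.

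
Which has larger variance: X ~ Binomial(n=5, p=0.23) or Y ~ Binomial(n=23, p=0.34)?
Y has larger variance (5.1612 > 0.8855)

Compute the variance for each distribution:

X ~ Binomial(n=5, p=0.23):
Var(X) = 0.8855

Y ~ Binomial(n=23, p=0.34):
Var(Y) = 5.1612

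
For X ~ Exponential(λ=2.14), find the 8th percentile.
0.0390

We have X ~ Exponential(λ=2.14).

We want to find x such that P(X ≤ x) = 0.08.

This is the 8th percentile, which means 8% of values fall below this point.

Using the inverse CDF (quantile function):
x = F⁻¹(0.08) = 0.0390

Verification: P(X ≤ 0.0390) = 0.08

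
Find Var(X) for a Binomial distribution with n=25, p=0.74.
4.8100

We have X ~ Binomial(n=25, p=0.74).

For a Binomial distribution with n=25, p=0.74:
Var(X) = 4.8100

The variance measures the spread of the distribution around the mean.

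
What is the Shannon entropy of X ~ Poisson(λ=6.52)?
2.3423 nats

We have X ~ Poisson(λ=6.52).

The Shannon entropy measures the uncertainty or information content of the distribution.

For a Poisson distribution with λ=6.52:
H(X) = 2.3423 nats

(In bits, this would be 3.3792 bits.)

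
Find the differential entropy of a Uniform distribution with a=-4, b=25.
3.3673 nats

We have X ~ Uniform(a=-4, b=25).

The differential entropy measures the uncertainty or information content of the distribution.

For a Uniform distribution with a=-4, b=25:
h(X) = 3.3673 nats

(In bits, this would be 4.8580 bits.)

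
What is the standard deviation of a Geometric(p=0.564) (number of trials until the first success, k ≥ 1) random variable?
1.1707

We have X ~ Geometric(p=0.564) (number of trials until the first success, k ≥ 1).

For a Geometric distribution with p=0.564 (number of trials until the first success, k ≥ 1):
σ = √Var(X) = 1.1707

The standard deviation is the square root of the variance.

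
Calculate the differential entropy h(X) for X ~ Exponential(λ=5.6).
-0.7228 nats

We have X ~ Exponential(λ=5.6).

The differential entropy measures the uncertainty or information content of the distribution.

For an Exponential distribution with λ=5.6:
h(X) = -0.7228 nats

(In bits, this would be -1.0427 bits.)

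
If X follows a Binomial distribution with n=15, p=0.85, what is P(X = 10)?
0.044895

We have X ~ Binomial(n=15, p=0.85).

For a Binomial distribution, the PMF gives us the probability of each outcome.

Using the PMF formula:
P(X = 10) = 0.044895

Rounded to 4 decimal places: 0.0449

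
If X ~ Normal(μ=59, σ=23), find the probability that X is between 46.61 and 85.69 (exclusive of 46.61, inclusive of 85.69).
0.582016

We have X ~ Normal(μ=59, σ=23).

To find P(46.61 < X ≤ 85.69), we use:
P(46.61 < X ≤ 85.69) = P(X ≤ 85.69) - P(X ≤ 46.61)
                 = F(85.69) - F(46.61)
                 = 0.877064 - 0.295048
                 = 0.582016

So there's approximately a 58.2% chance that X falls in this range.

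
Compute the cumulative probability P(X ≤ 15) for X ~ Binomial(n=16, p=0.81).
0.965663

We have X ~ Binomial(n=16, p=0.81).

The CDF gives us P(X ≤ k).

Using the CDF:
P(X ≤ 15) = 0.965663

This means there's approximately a 96.6% chance that X is at most 15.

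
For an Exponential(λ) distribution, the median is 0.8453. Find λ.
λ = 0.8200

For X ~ Exponential(λ), the CDF is F(x) = 1 - e^(-λx).
The median m satisfies F(m) = 0.5:
1 - e^(-λm) = 0.5
e^(-λm) = 0.5
λm = ln(2)
m = ln(2) / λ

Given m = 0.8453:
λ = ln(2) / 0.8453 = 0.693147 / 0.8453 = 0.8200

Verification: ln(2) / 0.8200 = 0.8453 ✓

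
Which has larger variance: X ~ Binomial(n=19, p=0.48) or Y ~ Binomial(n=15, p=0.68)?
X has larger variance (4.7424 > 3.2640)

Compute the variance for each distribution:

X ~ Binomial(n=19, p=0.48):
Var(X) = 4.7424

Y ~ Binomial(n=15, p=0.68):
Var(Y) = 3.2640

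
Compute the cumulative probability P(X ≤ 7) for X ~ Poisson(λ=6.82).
0.625513

We have X ~ Poisson(λ=6.82).

The CDF gives us P(X ≤ k).

Using the CDF:
P(X ≤ 7) = 0.625513

This means there's approximately a 62.6% chance that X is at most 7.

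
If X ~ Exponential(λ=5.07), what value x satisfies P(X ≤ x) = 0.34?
0.0820

We have X ~ Exponential(λ=5.07).

We want to find x such that P(X ≤ x) = 0.34.

This is the 34th percentile, which means 34% of values fall below this point.

Using the inverse CDF (quantile function):
x = F⁻¹(0.34) = 0.0820

Verification: P(X ≤ 0.0820) = 0.34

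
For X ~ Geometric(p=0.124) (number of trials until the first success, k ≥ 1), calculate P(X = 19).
0.011442

We have X ~ Geometric(p=0.124) (number of trials until the first success, k ≥ 1).

For a Geometric distribution, the PMF gives us the probability of each outcome.

Using the PMF formula:
P(X = 19) = 0.011442

Rounded to 4 decimal places: 0.0114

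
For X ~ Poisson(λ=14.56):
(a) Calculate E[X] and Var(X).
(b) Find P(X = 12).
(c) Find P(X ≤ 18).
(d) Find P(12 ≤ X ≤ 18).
(a) E[X] = 14.5600, Var(X) = 14.5600
(b) P(X = 12) = 0.090006
(c) P(X ≤ 18) = 0.849138
(d) P(12 ≤ X ≤ 18) = 0.633490

We have X ~ Poisson(λ=14.56).

(a) Moments:
E[X] = 14.5600
Var(X) = 14.5600
σ = √Var(X) = 3.8158

(b) Point probability using PMF:
P(X = 12) = 0.090006

(c) Cumulative probability using CDF:
P(X ≤ 18) = F(18) = 0.849138

(d) Range probability:
P(12 ≤ X ≤ 18) = P(X ≤ 18) - P(X ≤ 11)
                   = F(18) - F(11)
                   = 0.849138 - 0.215647
                   = 0.633490

This means approximately 63.3% of outcomes fall in the interval [12, 18].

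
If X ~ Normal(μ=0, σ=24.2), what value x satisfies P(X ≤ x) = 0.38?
-7.3926

We have X ~ Normal(μ=0, σ=24.2).

We want to find x such that P(X ≤ x) = 0.38.

This is the 38th percentile, which means 38% of values fall below this point.

Using the inverse CDF (quantile function):
x = F⁻¹(0.38) = -7.3926

Verification: P(X ≤ -7.3926) = 0.38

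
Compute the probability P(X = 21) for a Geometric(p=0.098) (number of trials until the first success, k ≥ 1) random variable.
0.012455

We have X ~ Geometric(p=0.098) (number of trials until the first success, k ≥ 1).

For a Geometric distribution, the PMF gives us the probability of each outcome.

Using the PMF formula:
P(X = 21) = 0.012455

Rounded to 4 decimal places: 0.0125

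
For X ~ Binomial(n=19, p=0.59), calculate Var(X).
4.5961

We have X ~ Binomial(n=19, p=0.59).

For a Binomial distribution with n=19, p=0.59:
Var(X) = 4.5961

The variance measures the spread of the distribution around the mean.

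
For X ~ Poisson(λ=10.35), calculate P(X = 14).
0.059403

We have X ~ Poisson(λ=10.35).

For a Poisson distribution, the PMF gives us the probability of each outcome.

Using the PMF formula:
P(X = 14) = 0.059403

Rounded to 4 decimal places: 0.0594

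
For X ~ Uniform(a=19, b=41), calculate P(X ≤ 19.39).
0.017727

We have X ~ Uniform(a=19, b=41).

The CDF gives us P(X ≤ k).

Using the CDF:
P(X ≤ 19.39) = 0.017727

This means there's approximately a 1.8% chance that X is at most 19.39.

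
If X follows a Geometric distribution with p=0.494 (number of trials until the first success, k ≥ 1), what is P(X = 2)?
0.249964

We have X ~ Geometric(p=0.494) (number of trials until the first success, k ≥ 1).

For a Geometric distribution, the PMF gives us the probability of each outcome.

Using the PMF formula:
P(X = 2) = 0.249964

Rounded to 4 decimal places: 0.2500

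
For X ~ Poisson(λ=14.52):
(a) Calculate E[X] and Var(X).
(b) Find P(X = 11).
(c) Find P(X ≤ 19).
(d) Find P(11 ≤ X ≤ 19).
(a) E[X] = 14.5200, Var(X) = 14.5200
(b) P(X = 11) = 0.074907
(c) P(X ≤ 19) = 0.900256
(d) P(11 ≤ X ≤ 19) = 0.756533

We have X ~ Poisson(λ=14.52).

(a) Moments:
E[X] = 14.5200
Var(X) = 14.5200
σ = √Var(X) = 3.8105

(b) Point probability using PMF:
P(X = 11) = 0.074907

(c) Cumulative probability using CDF:
P(X ≤ 19) = F(19) = 0.900256

(d) Range probability:
P(11 ≤ X ≤ 19) = P(X ≤ 19) - P(X ≤ 10)
                   = F(19) - F(10)
                   = 0.900256 - 0.143722
                   = 0.756533

This means approximately 75.7% of outcomes fall in the interval [11, 19].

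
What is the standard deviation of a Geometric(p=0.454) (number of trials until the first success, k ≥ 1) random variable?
1.6276

We have X ~ Geometric(p=0.454) (number of trials until the first success, k ≥ 1).

For a Geometric distribution with p=0.454 (number of trials until the first success, k ≥ 1):
σ = √Var(X) = 1.6276

The standard deviation is the square root of the variance.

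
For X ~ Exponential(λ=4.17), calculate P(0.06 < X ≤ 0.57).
0.685807

We have X ~ Exponential(λ=4.17).

To find P(0.06 < X ≤ 0.57), we use:
P(0.06 < X ≤ 0.57) = P(X ≤ 0.57) - P(X ≤ 0.06)
                 = F(0.57) - F(0.06)
                 = 0.907162 - 0.221355
                 = 0.685807

So there's approximately a 68.6% chance that X falls in this range.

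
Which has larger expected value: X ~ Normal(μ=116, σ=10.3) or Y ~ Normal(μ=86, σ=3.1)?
X has larger mean (116.0000 > 86.0000)

Compute the expected value for each distribution:

X ~ Normal(μ=116, σ=10.3):
E[X] = 116.0000

Y ~ Normal(μ=86, σ=3.1):
E[Y] = 86.0000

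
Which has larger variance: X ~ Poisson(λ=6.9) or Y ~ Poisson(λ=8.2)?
Y has larger variance (8.2000 > 6.9000)

Compute the variance for each distribution:

X ~ Poisson(λ=6.9):
Var(X) = 6.9000

Y ~ Poisson(λ=8.2):
Var(Y) = 8.2000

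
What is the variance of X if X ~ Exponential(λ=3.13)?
0.1021

We have X ~ Exponential(λ=3.13).

For an Exponential distribution with λ=3.13:
Var(X) = 0.1021

The variance measures the spread of the distribution around the mean.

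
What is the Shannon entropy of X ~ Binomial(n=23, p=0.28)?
2.1818 nats

We have X ~ Binomial(n=23, p=0.28).

The Shannon entropy measures the uncertainty or information content of the distribution.

For a Binomial distribution with n=23, p=0.28:
H(X) = 2.1818 nats

(In bits, this would be 3.1477 bits.)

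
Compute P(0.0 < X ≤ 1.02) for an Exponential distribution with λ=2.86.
0.945915

We have X ~ Exponential(λ=2.86).

To find P(0.0 < X ≤ 1.02), we use:
P(0.0 < X ≤ 1.02) = P(X ≤ 1.02) - P(X ≤ 0.0)
                 = F(1.02) - F(0.0)
                 = 0.945915 - 0.000000
                 = 0.945915

So there's approximately a 94.6% chance that X falls in this range.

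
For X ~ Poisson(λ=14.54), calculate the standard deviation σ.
3.8131

We have X ~ Poisson(λ=14.54).

For a Poisson distribution with λ=14.54:
σ = √Var(X) = 3.8131

The standard deviation is the square root of the variance.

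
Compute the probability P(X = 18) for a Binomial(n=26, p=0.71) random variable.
0.164283

We have X ~ Binomial(n=26, p=0.71).

For a Binomial distribution, the PMF gives us the probability of each outcome.

Using the PMF formula:
P(X = 18) = 0.164283

Rounded to 4 decimal places: 0.1643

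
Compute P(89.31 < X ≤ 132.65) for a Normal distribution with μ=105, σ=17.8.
0.750798

We have X ~ Normal(μ=105, σ=17.8).

To find P(89.31 < X ≤ 132.65), we use:
P(89.31 < X ≤ 132.65) = P(X ≤ 132.65) - P(X ≤ 89.31)
                 = F(132.65) - F(89.31)
                 = 0.939833 - 0.189034
                 = 0.750798

So there's approximately a 75.1% chance that X falls in this range.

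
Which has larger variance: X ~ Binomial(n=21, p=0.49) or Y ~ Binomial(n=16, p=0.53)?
X has larger variance (5.2479 > 3.9856)

Compute the variance for each distribution:

X ~ Binomial(n=21, p=0.49):
Var(X) = 5.2479

Y ~ Binomial(n=16, p=0.53):
Var(Y) = 3.9856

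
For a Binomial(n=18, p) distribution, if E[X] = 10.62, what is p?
p = 0.59

For a Binomial(n, p) distribution:
E[X] = n × p

Given n = 18 and E[X] = 10.62:
10.62 = 18 × p
p = 10.62 / 18 = 0.59

Verification: Binomial(18, 0.59) has E[X] = 10.62 ✓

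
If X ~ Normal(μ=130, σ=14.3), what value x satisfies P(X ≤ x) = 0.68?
136.6881

We have X ~ Normal(μ=130, σ=14.3).

We want to find x such that P(X ≤ x) = 0.68.

This is the 68th percentile, which means 68% of values fall below this point.

Using the inverse CDF (quantile function):
x = F⁻¹(0.68) = 136.6881

Verification: P(X ≤ 136.6881) = 0.68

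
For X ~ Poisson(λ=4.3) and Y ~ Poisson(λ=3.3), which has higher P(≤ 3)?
Y has higher probability (P(Y ≤ 3) = 0.5803 > P(X ≤ 3) = 0.3772)

Compute P(≤ 3) for each distribution:

X ~ Poisson(λ=4.3):
P(X ≤ 3) = 0.3772

Y ~ Poisson(λ=3.3):
P(Y ≤ 3) = 0.5803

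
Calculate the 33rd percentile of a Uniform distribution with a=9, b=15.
10.9800

We have X ~ Uniform(a=9, b=15).

We want to find x such that P(X ≤ x) = 0.33.

This is the 33rd percentile, which means 33% of values fall below this point.

Using the inverse CDF (quantile function):
x = F⁻¹(0.33) = 10.9800

Verification: P(X ≤ 10.9800) = 0.33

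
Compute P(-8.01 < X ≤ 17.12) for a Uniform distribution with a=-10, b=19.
0.866552

We have X ~ Uniform(a=-10, b=19).

To find P(-8.01 < X ≤ 17.12), we use:
P(-8.01 < X ≤ 17.12) = P(X ≤ 17.12) - P(X ≤ -8.01)
                 = F(17.12) - F(-8.01)
                 = 0.935172 - 0.068621
                 = 0.866552

So there's approximately a 86.7% chance that X falls in this range.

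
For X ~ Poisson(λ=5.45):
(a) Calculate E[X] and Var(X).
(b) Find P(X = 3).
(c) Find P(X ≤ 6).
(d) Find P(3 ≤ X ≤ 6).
(a) E[X] = 5.4500, Var(X) = 5.4500
(b) P(X = 3) = 0.115913
(c) P(X ≤ 6) = 0.693873
(d) P(3 ≤ X ≤ 6) = 0.602357

We have X ~ Poisson(λ=5.45).

(a) Moments:
E[X] = 5.4500
Var(X) = 5.4500
σ = √Var(X) = 2.3345

(b) Point probability using PMF:
P(X = 3) = 0.115913

(c) Cumulative probability using CDF:
P(X ≤ 6) = F(6) = 0.693873

(d) Range probability:
P(3 ≤ X ≤ 6) = P(X ≤ 6) - P(X ≤ 2)
                   = F(6) - F(2)
                   = 0.693873 - 0.091517
                   = 0.602357

This means approximately 60.2% of outcomes fall in the interval [3, 6].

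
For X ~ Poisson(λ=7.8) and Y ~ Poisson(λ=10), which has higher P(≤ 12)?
X has higher probability (P(X ≤ 12) = 0.9454 > P(Y ≤ 12) = 0.7916)

Compute P(≤ 12) for each distribution:

X ~ Poisson(λ=7.8):
P(X ≤ 12) = 0.9454

Y ~ Poisson(λ=10):
P(Y ≤ 12) = 0.7916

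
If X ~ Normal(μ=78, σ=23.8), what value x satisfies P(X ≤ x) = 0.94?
115.0036

We have X ~ Normal(μ=78, σ=23.8).

We want to find x such that P(X ≤ x) = 0.94.

This is the 94th percentile, which means 94% of values fall below this point.

Using the inverse CDF (quantile function):
x = F⁻¹(0.94) = 115.0036

Verification: P(X ≤ 115.0036) = 0.94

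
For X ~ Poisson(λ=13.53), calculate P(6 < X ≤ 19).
0.922199

We have X ~ Poisson(λ=13.53).

To find P(6 < X ≤ 19), we use:
P(6 < X ≤ 19) = P(X ≤ 19) - P(X ≤ 6)
                 = F(19) - F(6)
                 = 0.941109 - 0.018911
                 = 0.922199

So there's approximately a 92.2% chance that X falls in this range.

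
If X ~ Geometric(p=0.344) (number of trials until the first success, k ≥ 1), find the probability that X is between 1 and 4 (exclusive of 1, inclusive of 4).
0.470811

We have X ~ Geometric(p=0.344) (number of trials until the first success, k ≥ 1).

To find P(1 < X ≤ 4), we use:
P(1 < X ≤ 4) = P(X ≤ 4) - P(X ≤ 1)
                 = F(4) - F(1)
                 = 0.814811 - 0.344000
                 = 0.470811

So there's approximately a 47.1% chance that X falls in this range.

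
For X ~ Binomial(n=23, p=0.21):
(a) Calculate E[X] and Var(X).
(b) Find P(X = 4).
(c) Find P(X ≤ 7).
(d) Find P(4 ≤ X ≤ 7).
(a) E[X] = 4.8300, Var(X) = 3.8157
(b) P(X = 4) = 0.195425
(c) P(X ≤ 7) = 0.909377
(d) P(4 ≤ X ≤ 7) = 0.651881

We have X ~ Binomial(n=23, p=0.21).

(a) Moments:
E[X] = 4.8300
Var(X) = 3.8157
σ = √Var(X) = 1.9534

(b) Point probability using PMF:
P(X = 4) = 0.195425

(c) Cumulative probability using CDF:
P(X ≤ 7) = F(7) = 0.909377

(d) Range probability:
P(4 ≤ X ≤ 7) = P(X ≤ 7) - P(X ≤ 3)
                   = F(7) - F(3)
                   = 0.909377 - 0.257496
                   = 0.651881

This means approximately 65.2% of outcomes fall in the interval [4, 7].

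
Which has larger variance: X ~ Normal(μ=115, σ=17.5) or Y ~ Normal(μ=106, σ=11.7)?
X has larger variance (306.2500 > 136.8900)

Compute the variance for each distribution:

X ~ Normal(μ=115, σ=17.5):
Var(X) = 306.2500

Y ~ Normal(μ=106, σ=11.7):
Var(Y) = 136.8900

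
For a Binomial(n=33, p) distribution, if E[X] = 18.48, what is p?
p = 0.56

For a Binomial(n, p) distribution:
E[X] = n × p

Given n = 33 and E[X] = 18.48:
18.48 = 33 × p
p = 18.48 / 33 = 0.56

Verification: Binomial(33, 0.56) has E[X] = 18.48 ✓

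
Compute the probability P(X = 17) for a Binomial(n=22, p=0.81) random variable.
0.181355

We have X ~ Binomial(n=22, p=0.81).

For a Binomial distribution, the PMF gives us the probability of each outcome.

Using the PMF formula:
P(X = 17) = 0.181355

Rounded to 4 decimal places: 0.1814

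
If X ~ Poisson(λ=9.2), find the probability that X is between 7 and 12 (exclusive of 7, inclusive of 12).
0.559740

We have X ~ Poisson(λ=9.2).

To find P(7 < X ≤ 12), we use:
P(7 < X ≤ 12) = P(X ≤ 12) - P(X ≤ 7)
                 = F(12) - F(7)
                 = 0.860739 - 0.301000
                 = 0.559740

So there's approximately a 56.0% chance that X falls in this range.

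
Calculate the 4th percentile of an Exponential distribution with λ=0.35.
0.1166

We have X ~ Exponential(λ=0.35).

We want to find x such that P(X ≤ x) = 0.04.

This is the 4th percentile, which means 4% of values fall below this point.

Using the inverse CDF (quantile function):
x = F⁻¹(0.04) = 0.1166

Verification: P(X ≤ 0.1166) = 0.04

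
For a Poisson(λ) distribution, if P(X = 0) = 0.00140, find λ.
λ = 6.5713

For a Poisson(λ) distribution, the PMF at 0 is:
P(X = 0) = λ^0 e^(-λ) / 0! = e^(-λ)

Given P(X = 0) = 0.00140:
e^(-λ) = 0.00140
-λ = ln(0.00140)
λ = -ln(0.00140) = 6.5713

Verification: e^(-6.5713) = 0.00140 ✓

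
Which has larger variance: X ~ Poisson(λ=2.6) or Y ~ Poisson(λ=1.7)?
X has larger variance (2.6000 > 1.7000)

Compute the variance for each distribution:

X ~ Poisson(λ=2.6):
Var(X) = 2.6000

Y ~ Poisson(λ=1.7):
Var(Y) = 1.7000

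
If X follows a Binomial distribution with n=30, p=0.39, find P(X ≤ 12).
0.622223

We have X ~ Binomial(n=30, p=0.39).

The CDF gives us P(X ≤ k).

Using the CDF:
P(X ≤ 12) = 0.622223

This means there's approximately a 62.2% chance that X is at most 12.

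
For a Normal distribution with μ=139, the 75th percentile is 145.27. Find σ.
σ = 9.2959

For X ~ Normal(μ, σ), the p-th percentile satisfies x = μ + z_p × σ,
where z_p = Φ⁻¹(p) is the standard normal quantile.

Step 1: z_{0.75} = Φ⁻¹(0.75) = 0.6745

Step 2: Solve for σ:
145.27 = 139 + 0.6745 × σ
σ = (145.27 - 139) / 0.6745
σ = 6.27 / 0.6745
σ = 9.2959

Verification: μ + z × σ = 139 + 0.6745 × 9.2959 = 145.27 ✓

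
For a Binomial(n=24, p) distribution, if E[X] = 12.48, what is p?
p = 0.52

For a Binomial(n, p) distribution:
E[X] = n × p

Given n = 24 and E[X] = 12.48:
12.48 = 24 × p
p = 12.48 / 24 = 0.52

Verification: Binomial(24, 0.52) has E[X] = 12.48 ✓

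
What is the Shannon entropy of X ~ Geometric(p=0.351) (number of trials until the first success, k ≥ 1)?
1.8463 nats

We have X ~ Geometric(p=0.351) (number of trials until the first success, k ≥ 1).

The Shannon entropy measures the uncertainty or information content of the distribution.

For a Geometric distribution with p=0.351 (number of trials until the first success, k ≥ 1):
H(X) = 1.8463 nats

(In bits, this would be 2.6637 bits.)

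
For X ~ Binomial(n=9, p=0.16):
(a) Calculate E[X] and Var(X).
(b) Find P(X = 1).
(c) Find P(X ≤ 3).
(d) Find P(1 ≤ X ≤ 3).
(a) E[X] = 1.4400, Var(X) = 1.2096
(b) P(X = 1) = 0.356941
(c) P(X ≤ 3) = 0.957981
(d) P(1 ≤ X ≤ 3) = 0.749766

We have X ~ Binomial(n=9, p=0.16).

(a) Moments:
E[X] = 1.4400
Var(X) = 1.2096
σ = √Var(X) = 1.0998

(b) Point probability using PMF:
P(X = 1) = 0.356941

(c) Cumulative probability using CDF:
P(X ≤ 3) = F(3) = 0.957981

(d) Range probability:
P(1 ≤ X ≤ 3) = P(X ≤ 3) - P(X ≤ 0)
                   = F(3) - F(0)
                   = 0.957981 - 0.208216
                   = 0.749766

This means approximately 75.0% of outcomes fall in the interval [1, 3].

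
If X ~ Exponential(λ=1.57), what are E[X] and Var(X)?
E[X] = 0.6369, Var(X) = 0.4057

We have X ~ Exponential(λ=1.57).

For an Exponential distribution with λ=1.57:

Expected value:
E[X] = 0.6369

Variance:
Var(X) = 0.4057

Standard deviation:
σ = √Var(X) = 0.6369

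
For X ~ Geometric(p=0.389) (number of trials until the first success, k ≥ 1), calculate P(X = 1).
0.389000

We have X ~ Geometric(p=0.389) (number of trials until the first success, k ≥ 1).

For a Geometric distribution, the PMF gives us the probability of each outcome.

Using the PMF formula:
P(X = 1) = 0.389000

Rounded to 4 decimal places: 0.3890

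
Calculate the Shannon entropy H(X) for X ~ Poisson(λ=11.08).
2.6136 nats

We have X ~ Poisson(λ=11.08).

The Shannon entropy measures the uncertainty or information content of the distribution.

For a Poisson distribution with λ=11.08:
H(X) = 2.6136 nats

(In bits, this would be 3.7706 bits.)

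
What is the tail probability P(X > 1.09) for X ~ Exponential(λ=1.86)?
0.131677

We have X ~ Exponential(λ=1.86).

P(X > 1.09) = 1 - P(X ≤ 1.09)
                = 1 - F(1.09)
                = 1 - 0.868323
                = 0.131677

So there's approximately a 13.2% chance that X exceeds 1.09.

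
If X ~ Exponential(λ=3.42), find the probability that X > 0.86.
0.052802

We have X ~ Exponential(λ=3.42).

P(X > 0.86) = 1 - P(X ≤ 0.86)
                = 1 - F(0.86)
                = 1 - 0.947198
                = 0.052802

So there's approximately a 5.3% chance that X exceeds 0.86.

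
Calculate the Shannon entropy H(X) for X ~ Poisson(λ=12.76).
2.6853 nats

We have X ~ Poisson(λ=12.76).

The Shannon entropy measures the uncertainty or information content of the distribution.

For a Poisson distribution with λ=12.76:
H(X) = 2.6853 nats

(In bits, this would be 3.8740 bits.)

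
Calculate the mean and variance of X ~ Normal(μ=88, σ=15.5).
E[X] = 88.0000, Var(X) = 240.2500

We have X ~ Normal(μ=88, σ=15.5).

For a Normal distribution with μ=88, σ=15.5:

Expected value:
E[X] = 88.0000

Variance:
Var(X) = 240.2500

Standard deviation:
σ = √Var(X) = 15.5000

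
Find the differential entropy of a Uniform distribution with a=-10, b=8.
2.8904 nats

We have X ~ Uniform(a=-10, b=8).

The differential entropy measures the uncertainty or information content of the distribution.

For a Uniform distribution with a=-10, b=8:
h(X) = 2.8904 nats

(In bits, this would be 4.1699 bits.)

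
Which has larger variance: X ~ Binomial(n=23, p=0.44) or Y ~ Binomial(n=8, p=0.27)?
X has larger variance (5.6672 > 1.5768)

Compute the variance for each distribution:

X ~ Binomial(n=23, p=0.44):
Var(X) = 5.6672

Y ~ Binomial(n=8, p=0.27):
Var(Y) = 1.5768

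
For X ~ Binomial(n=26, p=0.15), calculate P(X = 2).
0.147952

We have X ~ Binomial(n=26, p=0.15).

For a Binomial distribution, the PMF gives us the probability of each outcome.

Using the PMF formula:
P(X = 2) = 0.147952

Rounded to 4 decimal places: 0.1480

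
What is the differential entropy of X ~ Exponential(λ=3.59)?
-0.2782 nats

We have X ~ Exponential(λ=3.59).

The differential entropy measures the uncertainty or information content of the distribution.

For an Exponential distribution with λ=3.59:
h(X) = -0.2782 nats

(In bits, this would be -0.4013 bits.)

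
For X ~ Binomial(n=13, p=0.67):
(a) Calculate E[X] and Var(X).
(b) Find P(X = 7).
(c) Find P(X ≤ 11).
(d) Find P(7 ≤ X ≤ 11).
(a) E[X] = 8.7100, Var(X) = 2.8743
(b) P(X = 7) = 0.134315
(c) P(X ≤ 11) = 0.959414
(d) P(7 ≤ X ≤ 11) = 0.860624

We have X ~ Binomial(n=13, p=0.67).

(a) Moments:
E[X] = 8.7100
Var(X) = 2.8743
σ = √Var(X) = 1.6954

(b) Point probability using PMF:
P(X = 7) = 0.134315

(c) Cumulative probability using CDF:
P(X ≤ 11) = F(11) = 0.959414

(d) Range probability:
P(7 ≤ X ≤ 11) = P(X ≤ 11) - P(X ≤ 6)
                   = F(11) - F(6)
                   = 0.959414 - 0.098790
                   = 0.860624

This means approximately 86.1% of outcomes fall in the interval [7, 11].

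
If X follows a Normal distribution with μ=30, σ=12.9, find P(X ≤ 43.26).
0.848003

We have X ~ Normal(μ=30, σ=12.9).

The CDF gives us P(X ≤ k).

Using the CDF:
P(X ≤ 43.26) = 0.848003

This means there's approximately a 84.8% chance that X is at most 43.26.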